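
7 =7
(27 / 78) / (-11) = -9 / 286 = -0.03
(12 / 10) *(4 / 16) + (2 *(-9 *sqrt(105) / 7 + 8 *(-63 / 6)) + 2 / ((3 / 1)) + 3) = -4921 / 30 - 18 *sqrt(105) / 7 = -190.38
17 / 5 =3.40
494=494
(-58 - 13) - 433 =-504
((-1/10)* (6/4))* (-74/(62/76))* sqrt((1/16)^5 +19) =2109* sqrt(19922945)/158720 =59.31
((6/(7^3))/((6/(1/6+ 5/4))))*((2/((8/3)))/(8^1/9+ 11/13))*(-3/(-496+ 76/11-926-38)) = 2431/659525888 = 0.00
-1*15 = -15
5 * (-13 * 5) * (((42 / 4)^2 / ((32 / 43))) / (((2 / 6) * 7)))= -2641275 / 128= -20634.96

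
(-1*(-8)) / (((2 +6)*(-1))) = -1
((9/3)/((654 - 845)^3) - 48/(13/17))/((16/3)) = -17057348325/1449317168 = -11.77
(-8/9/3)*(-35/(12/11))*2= 1540/81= 19.01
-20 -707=-727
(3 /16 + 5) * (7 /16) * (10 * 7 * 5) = 101675 /128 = 794.34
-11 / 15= -0.73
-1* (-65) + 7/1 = 72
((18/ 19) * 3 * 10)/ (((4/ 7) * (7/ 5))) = 675/ 19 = 35.53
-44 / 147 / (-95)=44 / 13965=0.00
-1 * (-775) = 775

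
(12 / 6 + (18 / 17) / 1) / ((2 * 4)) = 13 / 34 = 0.38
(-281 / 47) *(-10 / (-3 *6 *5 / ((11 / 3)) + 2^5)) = 15455 / 1927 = 8.02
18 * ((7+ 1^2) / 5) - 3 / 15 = 143 / 5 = 28.60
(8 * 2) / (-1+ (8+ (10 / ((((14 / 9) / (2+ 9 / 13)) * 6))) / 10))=832 / 379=2.20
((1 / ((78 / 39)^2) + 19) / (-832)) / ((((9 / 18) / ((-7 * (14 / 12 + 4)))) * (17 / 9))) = 50127 / 56576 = 0.89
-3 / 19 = -0.16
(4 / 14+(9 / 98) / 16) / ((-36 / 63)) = -457 / 896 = -0.51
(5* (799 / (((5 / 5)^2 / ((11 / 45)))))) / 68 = 517 / 36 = 14.36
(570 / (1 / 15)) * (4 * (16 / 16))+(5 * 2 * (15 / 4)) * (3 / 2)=137025 / 4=34256.25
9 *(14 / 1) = 126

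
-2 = -2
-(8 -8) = 0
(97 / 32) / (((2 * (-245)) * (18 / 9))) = -97 / 31360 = -0.00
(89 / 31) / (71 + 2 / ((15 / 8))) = 1335 / 33511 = 0.04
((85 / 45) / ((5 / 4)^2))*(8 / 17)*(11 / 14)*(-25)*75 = -17600 / 21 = -838.10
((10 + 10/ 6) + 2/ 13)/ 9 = 461/ 351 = 1.31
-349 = -349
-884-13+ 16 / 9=-8057 / 9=-895.22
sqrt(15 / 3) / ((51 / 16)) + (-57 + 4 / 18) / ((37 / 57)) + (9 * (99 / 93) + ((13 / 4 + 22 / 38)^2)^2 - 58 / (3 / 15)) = -17558275593151 / 114799247616 + 16 * sqrt(5) / 51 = -152.25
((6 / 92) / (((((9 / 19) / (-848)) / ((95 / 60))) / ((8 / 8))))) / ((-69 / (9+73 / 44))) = 8973377 / 314226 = 28.56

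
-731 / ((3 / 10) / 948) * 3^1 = -6929880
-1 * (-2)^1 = 2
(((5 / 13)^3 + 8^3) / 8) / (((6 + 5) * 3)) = 1124989 / 580008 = 1.94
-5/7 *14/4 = -5/2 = -2.50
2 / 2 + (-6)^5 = -7775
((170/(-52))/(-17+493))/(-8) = 5/5824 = 0.00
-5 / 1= -5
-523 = -523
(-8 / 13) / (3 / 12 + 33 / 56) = -448 / 611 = -0.73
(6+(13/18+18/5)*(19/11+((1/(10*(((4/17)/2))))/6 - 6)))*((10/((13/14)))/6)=-9858919/463320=-21.28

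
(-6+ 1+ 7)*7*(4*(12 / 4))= 168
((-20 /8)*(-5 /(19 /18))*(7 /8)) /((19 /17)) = 26775 /2888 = 9.27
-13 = -13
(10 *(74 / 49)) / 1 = 740 / 49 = 15.10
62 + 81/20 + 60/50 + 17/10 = 1379/20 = 68.95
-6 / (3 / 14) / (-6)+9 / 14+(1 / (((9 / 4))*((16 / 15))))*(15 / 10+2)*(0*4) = 223 / 42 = 5.31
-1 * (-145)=145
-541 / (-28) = 541 / 28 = 19.32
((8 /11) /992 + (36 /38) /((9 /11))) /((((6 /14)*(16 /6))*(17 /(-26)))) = -2732457 /1762288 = -1.55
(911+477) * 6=8328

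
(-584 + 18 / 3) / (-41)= 578 / 41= 14.10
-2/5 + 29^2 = 4203/5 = 840.60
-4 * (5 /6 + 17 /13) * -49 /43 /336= 1169 /40248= 0.03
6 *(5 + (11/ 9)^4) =94892/ 2187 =43.39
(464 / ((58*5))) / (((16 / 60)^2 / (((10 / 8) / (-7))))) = -225 / 56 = -4.02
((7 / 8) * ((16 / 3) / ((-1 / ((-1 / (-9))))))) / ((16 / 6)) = -7 / 36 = -0.19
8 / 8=1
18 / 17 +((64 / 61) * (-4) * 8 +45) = 12947 / 1037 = 12.49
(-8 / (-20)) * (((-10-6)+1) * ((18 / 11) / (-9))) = 1.09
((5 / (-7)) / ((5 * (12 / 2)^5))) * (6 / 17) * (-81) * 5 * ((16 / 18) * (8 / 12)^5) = 80 / 260253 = 0.00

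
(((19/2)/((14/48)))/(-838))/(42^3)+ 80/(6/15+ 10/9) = 32595015277/615683628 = 52.94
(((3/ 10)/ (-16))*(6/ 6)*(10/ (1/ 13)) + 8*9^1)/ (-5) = -1113/ 80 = -13.91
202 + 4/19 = 3842/19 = 202.21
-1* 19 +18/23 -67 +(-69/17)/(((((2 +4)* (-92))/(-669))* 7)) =-1881307/21896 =-85.92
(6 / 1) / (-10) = -3 / 5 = -0.60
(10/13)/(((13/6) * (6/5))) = 50/169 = 0.30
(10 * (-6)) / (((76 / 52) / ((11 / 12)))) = -715 / 19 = -37.63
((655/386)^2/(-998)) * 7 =-3003175/148698008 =-0.02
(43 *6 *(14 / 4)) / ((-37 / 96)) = -86688 / 37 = -2342.92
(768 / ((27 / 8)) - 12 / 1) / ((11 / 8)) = 15520 / 99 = 156.77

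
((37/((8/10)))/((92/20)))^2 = 855625/8464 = 101.09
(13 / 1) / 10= 13 / 10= 1.30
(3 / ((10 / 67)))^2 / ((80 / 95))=767619 / 1600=479.76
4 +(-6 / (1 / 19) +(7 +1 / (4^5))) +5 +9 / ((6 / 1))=-98815 / 1024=-96.50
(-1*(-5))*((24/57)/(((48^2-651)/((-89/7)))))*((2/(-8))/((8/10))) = 2225/439698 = 0.01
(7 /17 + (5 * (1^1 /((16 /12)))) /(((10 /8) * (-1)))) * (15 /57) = -220 /323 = -0.68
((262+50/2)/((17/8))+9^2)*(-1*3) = -11019/17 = -648.18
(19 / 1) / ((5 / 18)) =342 / 5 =68.40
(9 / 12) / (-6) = -1 / 8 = -0.12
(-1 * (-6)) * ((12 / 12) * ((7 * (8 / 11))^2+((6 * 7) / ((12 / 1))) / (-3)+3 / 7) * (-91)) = -1663493 / 121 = -13747.88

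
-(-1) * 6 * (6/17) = 36/17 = 2.12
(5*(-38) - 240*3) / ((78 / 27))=-315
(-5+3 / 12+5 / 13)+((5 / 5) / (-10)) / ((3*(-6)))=-5101 / 1170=-4.36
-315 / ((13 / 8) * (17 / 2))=-5040 / 221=-22.81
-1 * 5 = -5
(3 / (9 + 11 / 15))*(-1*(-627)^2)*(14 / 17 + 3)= -1149902325 / 2482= -463296.67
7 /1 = 7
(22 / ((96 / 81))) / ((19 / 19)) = 297 / 16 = 18.56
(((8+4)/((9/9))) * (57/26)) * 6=2052/13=157.85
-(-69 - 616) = 685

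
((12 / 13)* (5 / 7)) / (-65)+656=776036 / 1183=655.99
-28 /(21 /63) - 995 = -1079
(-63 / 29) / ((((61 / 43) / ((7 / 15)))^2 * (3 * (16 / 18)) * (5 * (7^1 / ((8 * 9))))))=-2446227 / 13488625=-0.18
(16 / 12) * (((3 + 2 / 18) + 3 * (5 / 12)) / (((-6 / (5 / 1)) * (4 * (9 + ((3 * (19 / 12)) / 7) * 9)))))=-5495 / 68526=-0.08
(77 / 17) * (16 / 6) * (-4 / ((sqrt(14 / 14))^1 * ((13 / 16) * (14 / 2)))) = -5632 / 663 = -8.49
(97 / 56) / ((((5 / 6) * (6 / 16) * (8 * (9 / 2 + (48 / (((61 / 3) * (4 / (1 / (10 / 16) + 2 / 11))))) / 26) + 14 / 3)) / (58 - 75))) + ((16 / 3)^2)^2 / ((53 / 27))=1223366163337 / 2984713179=409.88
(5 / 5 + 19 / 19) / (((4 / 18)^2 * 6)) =27 / 4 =6.75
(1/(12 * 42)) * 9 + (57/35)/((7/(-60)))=-5465/392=-13.94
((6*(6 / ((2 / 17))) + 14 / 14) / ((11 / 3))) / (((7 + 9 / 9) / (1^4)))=921 / 88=10.47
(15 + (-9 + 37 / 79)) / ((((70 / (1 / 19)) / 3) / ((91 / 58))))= 19929 / 870580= 0.02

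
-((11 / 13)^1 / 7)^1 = -0.12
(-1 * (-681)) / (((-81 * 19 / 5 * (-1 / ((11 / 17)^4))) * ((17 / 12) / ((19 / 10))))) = 6647014 / 12778713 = 0.52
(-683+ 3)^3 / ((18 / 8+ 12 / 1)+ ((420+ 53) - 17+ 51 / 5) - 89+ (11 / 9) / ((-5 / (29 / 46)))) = -803565.81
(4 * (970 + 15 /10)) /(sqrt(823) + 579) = 1124997 /167209 - 1943 * sqrt(823) /167209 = 6.39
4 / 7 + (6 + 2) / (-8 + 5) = -44 / 21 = -2.10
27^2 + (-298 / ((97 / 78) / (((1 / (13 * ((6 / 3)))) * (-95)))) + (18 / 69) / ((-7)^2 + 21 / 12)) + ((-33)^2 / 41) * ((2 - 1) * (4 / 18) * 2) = 30013879507 / 18568613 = 1616.38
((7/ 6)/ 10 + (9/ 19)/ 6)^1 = 223/ 1140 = 0.20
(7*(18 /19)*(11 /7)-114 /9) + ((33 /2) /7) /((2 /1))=-1703 /1596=-1.07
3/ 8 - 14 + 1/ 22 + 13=-51/ 88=-0.58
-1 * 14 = -14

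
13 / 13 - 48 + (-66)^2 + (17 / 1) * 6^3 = 7981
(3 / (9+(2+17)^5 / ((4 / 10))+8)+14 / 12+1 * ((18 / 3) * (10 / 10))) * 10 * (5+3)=7098170440 / 12380529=573.33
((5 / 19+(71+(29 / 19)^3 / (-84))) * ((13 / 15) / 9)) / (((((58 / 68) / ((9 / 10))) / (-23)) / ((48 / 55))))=-834309529924 / 5743555125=-145.26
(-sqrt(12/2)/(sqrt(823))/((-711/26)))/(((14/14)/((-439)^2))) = 5010746 *sqrt(4938)/585153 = 601.74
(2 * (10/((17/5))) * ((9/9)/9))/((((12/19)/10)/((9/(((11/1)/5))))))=23750/561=42.34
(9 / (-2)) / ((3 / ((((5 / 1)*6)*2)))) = -90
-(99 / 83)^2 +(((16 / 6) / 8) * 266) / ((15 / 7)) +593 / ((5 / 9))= 68657122 / 62001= 1107.36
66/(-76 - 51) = -66/127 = -0.52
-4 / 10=-0.40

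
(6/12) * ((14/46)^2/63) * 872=3052/4761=0.64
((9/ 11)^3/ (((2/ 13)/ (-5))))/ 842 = -47385/ 2241404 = -0.02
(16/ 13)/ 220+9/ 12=0.76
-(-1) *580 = 580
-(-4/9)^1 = 4/9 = 0.44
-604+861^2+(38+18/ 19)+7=14074496/ 19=740762.95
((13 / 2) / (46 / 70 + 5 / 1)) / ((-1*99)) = -455 / 39204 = -0.01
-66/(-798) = 11/133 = 0.08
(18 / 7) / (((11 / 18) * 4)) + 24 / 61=6789 / 4697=1.45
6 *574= 3444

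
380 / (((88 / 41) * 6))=3895 / 132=29.51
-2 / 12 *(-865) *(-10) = -4325 / 3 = -1441.67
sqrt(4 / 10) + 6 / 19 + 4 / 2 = sqrt(10) / 5 + 44 / 19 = 2.95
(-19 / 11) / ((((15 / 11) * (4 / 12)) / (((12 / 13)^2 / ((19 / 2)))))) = -288 / 845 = -0.34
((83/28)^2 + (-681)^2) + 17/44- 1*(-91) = 4000338759/8624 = 463861.17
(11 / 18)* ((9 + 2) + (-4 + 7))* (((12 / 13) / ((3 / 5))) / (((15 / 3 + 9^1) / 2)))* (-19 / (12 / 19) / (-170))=3971 / 11934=0.33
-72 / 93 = -0.77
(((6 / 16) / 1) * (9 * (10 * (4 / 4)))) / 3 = 45 / 4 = 11.25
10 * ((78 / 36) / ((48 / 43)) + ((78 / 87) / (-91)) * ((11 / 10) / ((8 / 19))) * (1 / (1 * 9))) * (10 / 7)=2832745 / 102312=27.69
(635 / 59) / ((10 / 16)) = 1016 / 59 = 17.22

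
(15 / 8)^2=225 / 64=3.52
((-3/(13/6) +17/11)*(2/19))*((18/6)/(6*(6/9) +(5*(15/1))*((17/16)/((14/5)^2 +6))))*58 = 44310144/146769623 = 0.30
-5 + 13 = 8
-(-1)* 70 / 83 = 0.84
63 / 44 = 1.43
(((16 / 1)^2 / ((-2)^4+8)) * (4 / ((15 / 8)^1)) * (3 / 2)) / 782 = 256 / 5865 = 0.04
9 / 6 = 3 / 2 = 1.50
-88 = -88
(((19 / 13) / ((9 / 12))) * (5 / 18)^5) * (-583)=-34615625 / 18423288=-1.88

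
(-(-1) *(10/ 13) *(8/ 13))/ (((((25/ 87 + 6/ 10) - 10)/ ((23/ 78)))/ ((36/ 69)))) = -17400/ 2177227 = -0.01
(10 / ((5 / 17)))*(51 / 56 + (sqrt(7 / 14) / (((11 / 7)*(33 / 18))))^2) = 13533411 / 409948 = 33.01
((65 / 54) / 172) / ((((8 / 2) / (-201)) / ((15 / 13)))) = -1675 / 4128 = -0.41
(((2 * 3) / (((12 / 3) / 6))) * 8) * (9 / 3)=216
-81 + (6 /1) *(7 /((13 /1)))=-1011 /13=-77.77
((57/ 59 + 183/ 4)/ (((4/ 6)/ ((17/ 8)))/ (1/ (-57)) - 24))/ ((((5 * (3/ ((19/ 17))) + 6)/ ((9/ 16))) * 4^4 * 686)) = -72675/ 395060707328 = -0.00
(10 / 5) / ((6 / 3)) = 1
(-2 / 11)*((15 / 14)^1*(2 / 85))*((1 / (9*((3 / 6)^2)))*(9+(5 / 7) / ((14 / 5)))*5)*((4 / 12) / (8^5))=-4535 / 4728987648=-0.00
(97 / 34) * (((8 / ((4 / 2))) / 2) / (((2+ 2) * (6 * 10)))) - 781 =-3186383 / 4080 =-780.98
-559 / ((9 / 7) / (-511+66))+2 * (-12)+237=1743202 / 9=193689.11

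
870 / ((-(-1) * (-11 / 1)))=-79.09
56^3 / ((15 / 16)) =2809856 / 15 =187323.73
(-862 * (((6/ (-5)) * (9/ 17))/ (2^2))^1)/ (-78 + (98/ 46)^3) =-141587379/ 70667045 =-2.00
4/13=0.31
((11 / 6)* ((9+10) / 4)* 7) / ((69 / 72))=1463 / 23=63.61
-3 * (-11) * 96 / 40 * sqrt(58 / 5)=269.75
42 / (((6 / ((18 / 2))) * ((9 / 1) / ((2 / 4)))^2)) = 7 / 36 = 0.19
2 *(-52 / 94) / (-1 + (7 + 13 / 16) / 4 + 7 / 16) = -3328 / 4183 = -0.80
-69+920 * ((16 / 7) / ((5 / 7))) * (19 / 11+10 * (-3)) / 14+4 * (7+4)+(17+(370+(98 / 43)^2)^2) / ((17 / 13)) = 455087731386984 / 4475210509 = 101690.80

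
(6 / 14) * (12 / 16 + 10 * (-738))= -88551 / 28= -3162.54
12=12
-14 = -14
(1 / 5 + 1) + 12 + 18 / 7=15.77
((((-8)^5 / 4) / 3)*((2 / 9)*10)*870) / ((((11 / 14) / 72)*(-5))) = 96754967.27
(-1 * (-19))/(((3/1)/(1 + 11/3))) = 266/9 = 29.56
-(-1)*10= 10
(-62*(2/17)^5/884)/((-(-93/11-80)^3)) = -0.00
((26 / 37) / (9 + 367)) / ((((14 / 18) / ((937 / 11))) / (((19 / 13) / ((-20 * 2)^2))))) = 160227 / 856979200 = 0.00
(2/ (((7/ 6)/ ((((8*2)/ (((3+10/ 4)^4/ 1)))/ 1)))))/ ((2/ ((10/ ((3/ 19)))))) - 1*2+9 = 814689/ 102487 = 7.95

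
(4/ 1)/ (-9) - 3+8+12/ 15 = 241/ 45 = 5.36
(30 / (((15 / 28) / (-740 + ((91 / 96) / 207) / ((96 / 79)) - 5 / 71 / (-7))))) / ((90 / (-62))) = 21749761443877 / 761892480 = 28547.02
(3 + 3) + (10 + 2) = 18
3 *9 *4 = 108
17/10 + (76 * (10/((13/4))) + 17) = 252.55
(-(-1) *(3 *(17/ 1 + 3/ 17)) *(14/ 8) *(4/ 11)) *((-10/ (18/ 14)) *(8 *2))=-2289280/ 561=-4080.71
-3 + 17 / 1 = 14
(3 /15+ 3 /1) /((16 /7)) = 1.40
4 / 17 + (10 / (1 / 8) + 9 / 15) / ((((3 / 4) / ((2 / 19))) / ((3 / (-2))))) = -27024 / 1615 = -16.73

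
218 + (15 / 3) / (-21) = 4573 / 21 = 217.76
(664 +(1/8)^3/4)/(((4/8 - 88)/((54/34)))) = -12.05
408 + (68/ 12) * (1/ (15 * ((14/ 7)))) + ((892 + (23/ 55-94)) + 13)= 1207411/ 990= 1219.61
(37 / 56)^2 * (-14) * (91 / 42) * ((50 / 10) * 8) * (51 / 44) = -1512745 / 2464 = -613.94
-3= -3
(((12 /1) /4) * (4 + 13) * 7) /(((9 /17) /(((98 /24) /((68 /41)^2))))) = 576583 /576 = 1001.01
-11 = -11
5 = 5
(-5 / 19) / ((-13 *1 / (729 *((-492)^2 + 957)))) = 885811545 / 247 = 3586281.56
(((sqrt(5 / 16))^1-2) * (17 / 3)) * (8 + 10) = -204 + 51 * sqrt(5) / 2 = -146.98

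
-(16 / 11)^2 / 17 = -256 / 2057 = -0.12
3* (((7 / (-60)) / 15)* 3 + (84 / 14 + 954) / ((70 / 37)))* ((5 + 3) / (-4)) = -1065551 / 350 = -3044.43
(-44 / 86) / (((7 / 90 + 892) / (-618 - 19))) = 1261260 / 3452341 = 0.37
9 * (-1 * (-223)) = 2007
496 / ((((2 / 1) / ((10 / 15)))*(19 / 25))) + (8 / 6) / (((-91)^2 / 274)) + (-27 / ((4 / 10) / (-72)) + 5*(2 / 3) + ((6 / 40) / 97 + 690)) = 1761502988737 / 305237660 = 5770.92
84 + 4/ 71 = 5968/ 71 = 84.06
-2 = -2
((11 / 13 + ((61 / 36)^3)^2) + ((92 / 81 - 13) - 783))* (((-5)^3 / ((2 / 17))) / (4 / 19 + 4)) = 176030906045761225 / 905541451776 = 194392.99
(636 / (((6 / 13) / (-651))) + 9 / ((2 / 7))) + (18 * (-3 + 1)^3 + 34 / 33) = -897189.47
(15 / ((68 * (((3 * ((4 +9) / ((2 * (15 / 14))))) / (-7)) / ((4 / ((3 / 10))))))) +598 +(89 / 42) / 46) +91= 293720377 / 426972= 687.91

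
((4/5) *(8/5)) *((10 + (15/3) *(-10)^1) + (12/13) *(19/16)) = -16184/325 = -49.80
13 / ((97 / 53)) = 7.10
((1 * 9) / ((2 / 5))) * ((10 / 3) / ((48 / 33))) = 825 / 16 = 51.56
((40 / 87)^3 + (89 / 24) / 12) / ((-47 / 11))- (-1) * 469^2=217846753329539 / 990388512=219960.90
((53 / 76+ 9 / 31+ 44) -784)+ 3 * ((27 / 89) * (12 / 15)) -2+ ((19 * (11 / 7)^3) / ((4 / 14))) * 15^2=2944737694981 / 51372580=57321.20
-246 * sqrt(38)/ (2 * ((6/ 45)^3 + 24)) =-415125 * sqrt(38)/ 81008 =-31.59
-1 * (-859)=859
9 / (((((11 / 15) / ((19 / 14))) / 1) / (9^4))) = 109278.99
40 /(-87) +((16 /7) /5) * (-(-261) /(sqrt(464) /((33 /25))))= -40 /87 +1188 * sqrt(29) /875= 6.85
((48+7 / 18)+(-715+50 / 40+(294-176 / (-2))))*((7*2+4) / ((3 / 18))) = -30603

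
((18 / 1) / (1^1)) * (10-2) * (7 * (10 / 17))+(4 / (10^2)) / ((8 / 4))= 504017 / 850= 592.96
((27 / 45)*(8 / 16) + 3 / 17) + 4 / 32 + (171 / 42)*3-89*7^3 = -145247517 / 4760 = -30514.18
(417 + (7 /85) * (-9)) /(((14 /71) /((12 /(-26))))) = -974.32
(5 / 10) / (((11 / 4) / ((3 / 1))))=6 / 11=0.55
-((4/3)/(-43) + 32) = -4124/129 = -31.97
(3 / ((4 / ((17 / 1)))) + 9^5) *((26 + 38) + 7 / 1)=16773537 / 4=4193384.25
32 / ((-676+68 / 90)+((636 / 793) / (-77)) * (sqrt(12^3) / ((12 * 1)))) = -40785318604190160 / 860626866366938329+1258247390400 * sqrt(3) / 860626866366938329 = -0.05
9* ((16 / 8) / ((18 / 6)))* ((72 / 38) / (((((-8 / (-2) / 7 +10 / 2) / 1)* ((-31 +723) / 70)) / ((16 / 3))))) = 1.10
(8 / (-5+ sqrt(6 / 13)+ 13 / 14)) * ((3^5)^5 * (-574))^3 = 60124930143880792264250513393661206709651441408 * sqrt(78) / 13687+ 3182326659758261933414973601764496726560837005952 / 13687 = 271303840497821570332727100000000000000000000.00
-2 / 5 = -0.40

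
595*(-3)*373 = -665805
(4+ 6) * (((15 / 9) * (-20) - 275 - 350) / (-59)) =19750 / 177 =111.58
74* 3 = 222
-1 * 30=-30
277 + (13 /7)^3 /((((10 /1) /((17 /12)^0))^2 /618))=5429423 /17150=316.58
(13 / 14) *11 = 143 / 14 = 10.21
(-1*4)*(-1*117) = 468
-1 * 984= -984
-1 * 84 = -84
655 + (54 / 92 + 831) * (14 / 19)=554006 / 437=1267.75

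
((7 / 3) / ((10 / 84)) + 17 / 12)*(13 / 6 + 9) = 84487 / 360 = 234.69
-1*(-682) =682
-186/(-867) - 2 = -1.79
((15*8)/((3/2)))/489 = 80/489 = 0.16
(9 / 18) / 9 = 1 / 18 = 0.06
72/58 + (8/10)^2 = 1364/725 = 1.88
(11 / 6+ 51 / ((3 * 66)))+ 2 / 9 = 229 / 99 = 2.31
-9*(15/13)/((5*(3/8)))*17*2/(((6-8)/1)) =1224/13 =94.15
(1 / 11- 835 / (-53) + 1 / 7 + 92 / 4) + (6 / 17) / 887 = 2399274334 / 61537399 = 38.99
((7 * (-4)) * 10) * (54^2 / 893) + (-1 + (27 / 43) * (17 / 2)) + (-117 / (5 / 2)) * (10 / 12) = -72879313 / 76798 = -948.97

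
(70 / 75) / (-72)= -7 / 540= -0.01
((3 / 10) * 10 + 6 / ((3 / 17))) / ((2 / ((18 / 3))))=111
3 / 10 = 0.30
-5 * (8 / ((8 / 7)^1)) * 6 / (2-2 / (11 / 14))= 385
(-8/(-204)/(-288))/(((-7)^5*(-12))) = -1/1481167296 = -0.00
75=75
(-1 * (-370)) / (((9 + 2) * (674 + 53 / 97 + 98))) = 35890 / 824307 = 0.04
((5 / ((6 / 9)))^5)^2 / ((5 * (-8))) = -115330078125 / 8192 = -14078378.68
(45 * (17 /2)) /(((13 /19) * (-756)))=-1615 /2184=-0.74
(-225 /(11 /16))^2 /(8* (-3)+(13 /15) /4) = -777600000 /172667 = -4503.47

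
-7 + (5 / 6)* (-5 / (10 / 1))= -89 / 12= -7.42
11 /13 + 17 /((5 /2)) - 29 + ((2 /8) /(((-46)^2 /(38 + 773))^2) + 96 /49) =-1104230806743 /57042789440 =-19.36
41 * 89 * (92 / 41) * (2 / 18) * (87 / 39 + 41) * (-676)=-26587345.78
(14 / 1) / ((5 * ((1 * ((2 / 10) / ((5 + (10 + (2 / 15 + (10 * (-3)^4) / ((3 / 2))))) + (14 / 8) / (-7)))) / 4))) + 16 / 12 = 155374 / 5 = 31074.80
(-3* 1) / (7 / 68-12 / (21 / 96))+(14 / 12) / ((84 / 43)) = 1223525 / 1876536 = 0.65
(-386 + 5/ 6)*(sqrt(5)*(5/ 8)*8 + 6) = -11555*sqrt(5)/ 6 - 2311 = -6617.29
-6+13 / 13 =-5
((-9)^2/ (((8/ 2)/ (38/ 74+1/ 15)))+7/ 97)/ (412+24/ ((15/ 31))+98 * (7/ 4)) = 424249/ 22721959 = 0.02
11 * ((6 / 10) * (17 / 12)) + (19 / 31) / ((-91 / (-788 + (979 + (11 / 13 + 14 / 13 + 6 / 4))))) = 5897401 / 733460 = 8.04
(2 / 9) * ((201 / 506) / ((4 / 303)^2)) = 2050401 / 4048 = 506.52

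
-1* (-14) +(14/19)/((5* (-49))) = 9308/665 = 14.00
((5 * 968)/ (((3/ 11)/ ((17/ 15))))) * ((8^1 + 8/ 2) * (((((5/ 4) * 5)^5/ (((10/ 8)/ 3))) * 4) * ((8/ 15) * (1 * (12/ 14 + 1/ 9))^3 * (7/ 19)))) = 8024842323437500/ 2036097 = 3941286846.08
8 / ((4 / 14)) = 28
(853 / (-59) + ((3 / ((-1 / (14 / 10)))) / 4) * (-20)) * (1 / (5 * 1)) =386 / 295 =1.31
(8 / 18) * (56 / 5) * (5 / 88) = 28 / 99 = 0.28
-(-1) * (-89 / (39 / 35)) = -3115 / 39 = -79.87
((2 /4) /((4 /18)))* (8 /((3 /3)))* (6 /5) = 108 /5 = 21.60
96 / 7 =13.71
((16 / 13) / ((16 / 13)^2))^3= 2197 / 4096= 0.54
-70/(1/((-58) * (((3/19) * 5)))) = 60900/19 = 3205.26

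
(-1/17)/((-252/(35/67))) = 5/41004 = 0.00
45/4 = 11.25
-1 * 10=-10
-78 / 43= -1.81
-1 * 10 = -10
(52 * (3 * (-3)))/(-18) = 26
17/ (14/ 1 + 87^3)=0.00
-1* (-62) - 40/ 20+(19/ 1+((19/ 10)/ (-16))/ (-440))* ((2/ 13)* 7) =36819333/ 457600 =80.46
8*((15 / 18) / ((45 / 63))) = 28 / 3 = 9.33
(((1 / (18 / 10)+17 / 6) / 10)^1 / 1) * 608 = 206.04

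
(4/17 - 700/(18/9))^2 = 122335.35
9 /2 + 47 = 103 /2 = 51.50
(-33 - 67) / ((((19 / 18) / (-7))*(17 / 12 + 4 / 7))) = 1058400 / 3173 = 333.56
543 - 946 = -403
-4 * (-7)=28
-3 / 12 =-0.25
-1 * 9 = -9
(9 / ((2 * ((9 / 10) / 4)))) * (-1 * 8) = -160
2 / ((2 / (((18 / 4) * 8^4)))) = 18432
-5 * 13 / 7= -65 / 7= -9.29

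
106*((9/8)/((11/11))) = 477/4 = 119.25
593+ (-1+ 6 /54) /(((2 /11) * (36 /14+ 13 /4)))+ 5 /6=1739843 /2934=592.99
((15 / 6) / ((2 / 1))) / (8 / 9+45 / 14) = 315 / 1034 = 0.30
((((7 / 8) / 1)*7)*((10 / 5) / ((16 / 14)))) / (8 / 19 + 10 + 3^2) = 6517 / 11808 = 0.55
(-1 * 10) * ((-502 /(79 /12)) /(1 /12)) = 722880 /79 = 9150.38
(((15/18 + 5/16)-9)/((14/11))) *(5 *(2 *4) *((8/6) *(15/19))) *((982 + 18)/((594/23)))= -108387500/10773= -10061.03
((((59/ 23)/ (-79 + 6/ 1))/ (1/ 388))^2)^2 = 274621761778544896/ 7946992159681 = 34556.69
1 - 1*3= -2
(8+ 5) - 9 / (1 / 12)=-95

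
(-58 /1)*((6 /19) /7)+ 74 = 9494 /133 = 71.38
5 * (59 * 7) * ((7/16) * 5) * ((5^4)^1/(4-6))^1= -45171875/32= -1411621.09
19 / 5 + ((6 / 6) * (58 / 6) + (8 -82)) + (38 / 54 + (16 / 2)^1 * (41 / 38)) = -131323 / 2565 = -51.20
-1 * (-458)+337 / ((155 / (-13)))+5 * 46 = 102259 / 155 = 659.74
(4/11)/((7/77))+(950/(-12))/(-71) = 2179/426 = 5.12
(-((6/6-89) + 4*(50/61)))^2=26708224/3721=7177.70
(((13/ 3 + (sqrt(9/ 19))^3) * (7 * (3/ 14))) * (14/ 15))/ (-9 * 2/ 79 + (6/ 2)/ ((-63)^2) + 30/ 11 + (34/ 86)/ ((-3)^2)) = 9343506249 * sqrt(19)/ 227018290330 + 115351929/ 48373810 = 2.56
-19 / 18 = -1.06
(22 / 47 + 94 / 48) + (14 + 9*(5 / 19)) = 402811 / 21432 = 18.79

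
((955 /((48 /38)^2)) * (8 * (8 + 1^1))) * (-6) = -1034265 /4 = -258566.25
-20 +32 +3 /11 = 135 /11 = 12.27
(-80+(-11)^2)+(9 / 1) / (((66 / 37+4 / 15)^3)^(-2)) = 2305105896763460809 / 3247247486390625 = 709.86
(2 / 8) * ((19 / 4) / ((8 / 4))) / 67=19 / 2144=0.01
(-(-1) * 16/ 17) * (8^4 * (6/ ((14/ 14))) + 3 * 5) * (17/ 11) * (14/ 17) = 5508384/ 187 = 29456.60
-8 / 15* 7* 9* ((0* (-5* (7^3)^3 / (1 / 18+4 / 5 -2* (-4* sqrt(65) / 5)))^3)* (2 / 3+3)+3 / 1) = -504 / 5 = -100.80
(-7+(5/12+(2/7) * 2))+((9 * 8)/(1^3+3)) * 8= 11591/84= 137.99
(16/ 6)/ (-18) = -0.15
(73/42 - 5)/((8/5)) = -685/336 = -2.04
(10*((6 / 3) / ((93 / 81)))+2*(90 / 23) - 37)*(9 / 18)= -8381 / 1426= -5.88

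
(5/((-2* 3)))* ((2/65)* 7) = -7/39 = -0.18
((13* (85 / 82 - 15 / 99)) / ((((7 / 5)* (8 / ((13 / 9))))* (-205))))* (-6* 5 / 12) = 2023775 / 111833568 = 0.02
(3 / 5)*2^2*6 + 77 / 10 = 221 / 10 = 22.10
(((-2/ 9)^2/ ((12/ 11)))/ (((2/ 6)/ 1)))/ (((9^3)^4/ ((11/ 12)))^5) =1771561/ 36219447022812927502912121430259257340963466011471383887145864192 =0.00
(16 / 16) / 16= 1 / 16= 0.06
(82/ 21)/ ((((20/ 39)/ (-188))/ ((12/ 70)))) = -300612/ 1225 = -245.40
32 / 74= 16 / 37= 0.43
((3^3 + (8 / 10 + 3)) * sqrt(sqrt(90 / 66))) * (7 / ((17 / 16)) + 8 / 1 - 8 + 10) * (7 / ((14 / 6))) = 11844 * 11^(3 / 4) * 15^(1 / 4) / 85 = 1656.33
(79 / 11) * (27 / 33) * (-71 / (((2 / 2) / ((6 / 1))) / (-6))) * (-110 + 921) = 1473843276 / 121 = 12180522.94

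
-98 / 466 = -49 / 233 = -0.21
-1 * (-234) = 234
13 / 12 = 1.08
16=16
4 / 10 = 2 / 5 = 0.40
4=4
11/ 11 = 1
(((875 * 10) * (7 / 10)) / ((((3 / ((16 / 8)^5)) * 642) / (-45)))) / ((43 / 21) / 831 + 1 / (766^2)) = -5017344688440000 / 2701531613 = -1857222.28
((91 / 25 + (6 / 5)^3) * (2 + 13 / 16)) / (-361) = -6039 / 144400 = -0.04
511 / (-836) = -511 / 836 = -0.61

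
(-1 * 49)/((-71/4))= 196/71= 2.76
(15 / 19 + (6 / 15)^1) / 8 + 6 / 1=4673 / 760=6.15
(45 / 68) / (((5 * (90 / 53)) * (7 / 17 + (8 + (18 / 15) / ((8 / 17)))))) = 53 / 7454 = 0.01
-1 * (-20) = 20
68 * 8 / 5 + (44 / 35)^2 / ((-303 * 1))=40381904 / 371175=108.79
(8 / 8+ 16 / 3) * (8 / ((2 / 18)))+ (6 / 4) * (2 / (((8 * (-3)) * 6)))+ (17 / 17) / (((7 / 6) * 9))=153241 / 336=456.07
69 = 69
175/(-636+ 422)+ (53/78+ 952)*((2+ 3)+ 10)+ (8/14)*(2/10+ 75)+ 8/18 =6280127116/438165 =14332.79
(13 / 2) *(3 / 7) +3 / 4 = 99 / 28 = 3.54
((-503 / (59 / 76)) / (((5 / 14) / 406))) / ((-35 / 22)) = 682904992 / 1475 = 462986.44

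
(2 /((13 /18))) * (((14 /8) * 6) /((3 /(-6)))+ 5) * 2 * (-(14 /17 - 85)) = -1648512 /221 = -7459.33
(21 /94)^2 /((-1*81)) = -49 /79524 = -0.00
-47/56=-0.84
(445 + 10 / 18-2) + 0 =3992 / 9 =443.56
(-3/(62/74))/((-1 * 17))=111/527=0.21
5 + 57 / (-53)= 208 / 53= 3.92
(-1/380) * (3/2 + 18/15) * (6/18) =-9/3800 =-0.00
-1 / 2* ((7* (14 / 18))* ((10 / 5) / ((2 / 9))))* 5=-245 / 2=-122.50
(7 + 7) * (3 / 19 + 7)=1904 / 19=100.21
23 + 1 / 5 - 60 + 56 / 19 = -3216 / 95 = -33.85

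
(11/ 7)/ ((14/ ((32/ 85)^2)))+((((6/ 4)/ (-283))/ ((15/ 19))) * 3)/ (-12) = 14096143/ 801512600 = 0.02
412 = 412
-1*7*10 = -70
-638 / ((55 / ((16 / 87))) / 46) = -1472 / 15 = -98.13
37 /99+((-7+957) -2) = 93889 /99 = 948.37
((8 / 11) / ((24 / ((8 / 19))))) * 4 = 32 / 627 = 0.05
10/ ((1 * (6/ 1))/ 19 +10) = 95/ 98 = 0.97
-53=-53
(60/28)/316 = 15/2212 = 0.01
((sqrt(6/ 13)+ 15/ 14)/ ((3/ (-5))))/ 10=-0.29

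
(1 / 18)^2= 1 / 324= 0.00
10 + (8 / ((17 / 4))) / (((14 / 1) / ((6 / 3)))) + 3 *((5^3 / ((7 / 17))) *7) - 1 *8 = 758895 / 119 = 6377.27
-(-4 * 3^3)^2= -11664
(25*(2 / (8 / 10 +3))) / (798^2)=125 / 6049638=0.00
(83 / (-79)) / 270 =-83 / 21330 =-0.00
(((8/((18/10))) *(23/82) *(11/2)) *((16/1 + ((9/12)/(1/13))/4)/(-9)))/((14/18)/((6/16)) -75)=33925/176136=0.19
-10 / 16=-5 / 8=-0.62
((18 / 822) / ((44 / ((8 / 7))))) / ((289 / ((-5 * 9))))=-270 / 3048661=-0.00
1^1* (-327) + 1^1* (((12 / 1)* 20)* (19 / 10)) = 129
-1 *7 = -7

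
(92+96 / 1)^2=35344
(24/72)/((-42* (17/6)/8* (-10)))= 4/1785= 0.00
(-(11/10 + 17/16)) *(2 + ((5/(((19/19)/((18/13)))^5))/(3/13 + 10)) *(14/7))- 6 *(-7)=4090033471/151944520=26.92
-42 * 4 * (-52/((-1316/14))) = -4368/47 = -92.94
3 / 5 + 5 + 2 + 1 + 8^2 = 363 / 5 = 72.60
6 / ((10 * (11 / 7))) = 21 / 55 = 0.38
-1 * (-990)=990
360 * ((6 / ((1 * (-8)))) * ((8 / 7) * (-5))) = 10800 / 7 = 1542.86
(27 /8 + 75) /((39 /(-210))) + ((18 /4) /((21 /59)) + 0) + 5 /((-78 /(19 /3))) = -1342447 /3276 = -409.78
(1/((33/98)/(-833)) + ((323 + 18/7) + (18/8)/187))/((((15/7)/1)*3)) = -33743519/100980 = -334.16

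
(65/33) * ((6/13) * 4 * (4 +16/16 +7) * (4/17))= 1920/187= 10.27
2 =2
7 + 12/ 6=9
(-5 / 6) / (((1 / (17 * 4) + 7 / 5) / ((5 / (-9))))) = 4250 / 12987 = 0.33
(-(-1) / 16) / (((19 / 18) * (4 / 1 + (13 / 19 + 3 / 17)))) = 153 / 12560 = 0.01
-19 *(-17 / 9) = 323 / 9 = 35.89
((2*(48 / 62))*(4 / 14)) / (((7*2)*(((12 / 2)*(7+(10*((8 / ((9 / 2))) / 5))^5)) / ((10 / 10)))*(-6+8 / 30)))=-708588 / 443734631935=-0.00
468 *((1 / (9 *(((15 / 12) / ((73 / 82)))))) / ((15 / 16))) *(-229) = -27817088 / 3075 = -9046.21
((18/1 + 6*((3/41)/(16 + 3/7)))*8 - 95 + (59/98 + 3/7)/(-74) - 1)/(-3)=-1648106441/102579540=-16.07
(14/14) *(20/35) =4/7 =0.57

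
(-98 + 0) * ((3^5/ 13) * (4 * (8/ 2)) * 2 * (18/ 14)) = -979776/ 13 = -75367.38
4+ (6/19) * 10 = 136/19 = 7.16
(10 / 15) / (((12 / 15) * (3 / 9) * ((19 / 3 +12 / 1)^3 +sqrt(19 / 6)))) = 22460625 / 55361276633- 1215 * sqrt(114) / 110722553266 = 0.00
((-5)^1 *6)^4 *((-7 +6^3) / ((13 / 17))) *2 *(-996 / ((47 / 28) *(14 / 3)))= -34397019360000 / 611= -56296267364.98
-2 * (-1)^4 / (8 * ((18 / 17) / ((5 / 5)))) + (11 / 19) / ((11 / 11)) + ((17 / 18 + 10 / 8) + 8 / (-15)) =1523 / 760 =2.00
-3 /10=-0.30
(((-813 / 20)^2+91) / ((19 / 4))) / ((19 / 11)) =7671059 / 36100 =212.49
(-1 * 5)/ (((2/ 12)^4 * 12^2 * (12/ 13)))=-195/ 4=-48.75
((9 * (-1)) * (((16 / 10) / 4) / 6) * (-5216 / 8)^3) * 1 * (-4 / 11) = -3326013696 / 55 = -60472976.29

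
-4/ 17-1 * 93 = -1585/ 17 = -93.24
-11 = -11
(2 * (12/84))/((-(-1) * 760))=1/2660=0.00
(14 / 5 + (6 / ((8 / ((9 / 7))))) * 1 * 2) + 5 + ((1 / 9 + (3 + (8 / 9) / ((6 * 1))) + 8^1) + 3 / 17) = 680009 / 32130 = 21.16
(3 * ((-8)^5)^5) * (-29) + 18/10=16433835360386365343662089/5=3286767072077273068732418.00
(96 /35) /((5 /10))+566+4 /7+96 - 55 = 21457 /35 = 613.06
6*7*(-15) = -630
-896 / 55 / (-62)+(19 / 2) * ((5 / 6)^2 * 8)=813907 / 15345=53.04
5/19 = 0.26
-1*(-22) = 22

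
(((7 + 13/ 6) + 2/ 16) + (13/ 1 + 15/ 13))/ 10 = 2.34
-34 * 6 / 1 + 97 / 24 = -4799 / 24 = -199.96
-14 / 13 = -1.08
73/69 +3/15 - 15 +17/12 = -17009/1380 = -12.33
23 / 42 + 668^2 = 18741431 / 42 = 446224.55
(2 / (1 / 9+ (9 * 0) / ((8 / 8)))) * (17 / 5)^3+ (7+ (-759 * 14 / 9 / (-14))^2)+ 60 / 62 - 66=270684086 / 34875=7761.55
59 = 59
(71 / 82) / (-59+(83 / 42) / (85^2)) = -10772475 / 734042147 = -0.01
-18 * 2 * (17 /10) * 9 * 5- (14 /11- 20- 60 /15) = -30044 /11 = -2731.27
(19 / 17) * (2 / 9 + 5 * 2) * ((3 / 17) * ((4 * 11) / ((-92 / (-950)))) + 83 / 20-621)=-6131.38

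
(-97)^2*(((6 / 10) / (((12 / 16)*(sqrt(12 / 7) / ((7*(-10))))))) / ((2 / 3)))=-131726*sqrt(21)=-603644.37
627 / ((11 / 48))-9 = 2727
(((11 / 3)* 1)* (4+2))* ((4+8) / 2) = 132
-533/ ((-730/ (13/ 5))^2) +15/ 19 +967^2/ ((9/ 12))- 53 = 946747310495611/ 759382500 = 1246733.12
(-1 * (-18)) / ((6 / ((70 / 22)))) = 105 / 11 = 9.55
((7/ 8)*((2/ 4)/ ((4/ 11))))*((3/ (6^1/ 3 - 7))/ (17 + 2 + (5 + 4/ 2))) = -0.03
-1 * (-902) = 902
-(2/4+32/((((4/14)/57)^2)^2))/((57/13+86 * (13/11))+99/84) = -202962426877210/429227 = -472855684.47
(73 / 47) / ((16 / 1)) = 0.10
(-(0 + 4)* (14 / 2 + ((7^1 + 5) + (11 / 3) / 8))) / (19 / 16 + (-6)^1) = 16.17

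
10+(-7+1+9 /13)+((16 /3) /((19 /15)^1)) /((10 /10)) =2199 /247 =8.90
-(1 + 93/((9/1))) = -34/3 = -11.33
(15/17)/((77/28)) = 60/187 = 0.32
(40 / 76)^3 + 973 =6674807 / 6859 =973.15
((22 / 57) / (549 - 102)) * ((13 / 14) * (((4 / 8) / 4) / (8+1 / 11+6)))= 1573 / 221157720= 0.00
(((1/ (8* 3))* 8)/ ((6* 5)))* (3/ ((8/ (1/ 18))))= 1/ 4320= 0.00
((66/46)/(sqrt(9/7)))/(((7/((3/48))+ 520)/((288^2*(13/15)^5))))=522780544*sqrt(7)/17034375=81.20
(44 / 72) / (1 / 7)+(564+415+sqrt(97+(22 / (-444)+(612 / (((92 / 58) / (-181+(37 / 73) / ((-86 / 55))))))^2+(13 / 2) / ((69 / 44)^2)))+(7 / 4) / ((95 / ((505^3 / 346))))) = 1855430527 / 236664+sqrt(1257299457043978542511982) / 16027734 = 77799.52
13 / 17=0.76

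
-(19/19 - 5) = 4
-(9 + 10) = -19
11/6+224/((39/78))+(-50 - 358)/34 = 2627/6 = 437.83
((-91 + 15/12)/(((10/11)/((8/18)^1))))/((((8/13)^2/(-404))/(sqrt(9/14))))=67405481 * sqrt(14)/6720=37530.98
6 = 6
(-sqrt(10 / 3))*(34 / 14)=-17*sqrt(30) / 21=-4.43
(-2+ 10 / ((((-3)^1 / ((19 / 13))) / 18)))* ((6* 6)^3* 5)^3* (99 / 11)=-133221273159794688000 / 13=-10247790243061129846.15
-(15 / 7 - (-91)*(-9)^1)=5718 / 7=816.86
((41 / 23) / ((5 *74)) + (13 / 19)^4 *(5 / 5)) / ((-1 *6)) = -248397271 / 6654190260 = -0.04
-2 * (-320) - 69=571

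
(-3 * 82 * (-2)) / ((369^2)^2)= 4 / 150730227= 0.00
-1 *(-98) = 98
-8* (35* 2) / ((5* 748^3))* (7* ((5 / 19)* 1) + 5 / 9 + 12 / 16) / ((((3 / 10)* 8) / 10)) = -376775 / 107347556448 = -0.00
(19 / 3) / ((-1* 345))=-19 / 1035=-0.02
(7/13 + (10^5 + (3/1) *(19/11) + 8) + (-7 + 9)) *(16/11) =145477.41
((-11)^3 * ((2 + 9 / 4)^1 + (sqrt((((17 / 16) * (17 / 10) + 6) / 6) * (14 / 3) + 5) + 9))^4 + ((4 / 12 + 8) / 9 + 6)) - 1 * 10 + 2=-117594350459099 / 2073600 - 18958642879 * sqrt(159430) / 172800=-100517744.63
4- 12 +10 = 2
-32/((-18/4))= 64/9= 7.11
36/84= 3/7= 0.43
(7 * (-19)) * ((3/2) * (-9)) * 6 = 10773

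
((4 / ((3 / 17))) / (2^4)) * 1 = 1.42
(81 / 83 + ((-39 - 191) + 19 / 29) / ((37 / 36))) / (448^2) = -19786275 / 17874497536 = -0.00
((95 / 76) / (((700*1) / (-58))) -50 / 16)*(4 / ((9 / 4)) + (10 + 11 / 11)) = -2599 / 63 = -41.25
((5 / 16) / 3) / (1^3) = 5 / 48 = 0.10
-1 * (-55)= 55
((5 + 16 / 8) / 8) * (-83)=-581 / 8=-72.62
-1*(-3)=3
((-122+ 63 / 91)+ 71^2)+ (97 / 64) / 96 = 392946925 / 79872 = 4919.71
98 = 98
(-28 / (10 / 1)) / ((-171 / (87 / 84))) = 29 / 1710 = 0.02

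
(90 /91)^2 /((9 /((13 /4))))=225 /637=0.35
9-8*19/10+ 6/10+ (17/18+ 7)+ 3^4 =7501/90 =83.34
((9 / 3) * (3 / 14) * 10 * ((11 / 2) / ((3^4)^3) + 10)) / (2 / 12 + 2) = 53144155 / 1791153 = 29.67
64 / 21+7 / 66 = 1457 / 462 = 3.15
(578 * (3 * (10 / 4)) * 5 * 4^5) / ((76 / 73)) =405062400 / 19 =21319073.68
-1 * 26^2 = -676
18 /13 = 1.38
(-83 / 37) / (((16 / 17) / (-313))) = 441643 / 592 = 746.02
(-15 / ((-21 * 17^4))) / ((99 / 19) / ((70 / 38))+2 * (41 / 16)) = 200 / 186001267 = 0.00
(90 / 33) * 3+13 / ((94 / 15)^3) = 75235185 / 9136424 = 8.23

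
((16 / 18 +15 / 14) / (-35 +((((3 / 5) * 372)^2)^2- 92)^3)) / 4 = 0.00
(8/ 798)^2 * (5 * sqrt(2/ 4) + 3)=16/ 53067 + 40 * sqrt(2)/ 159201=0.00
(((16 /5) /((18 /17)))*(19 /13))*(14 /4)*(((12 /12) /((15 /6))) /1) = 18088 /2925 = 6.18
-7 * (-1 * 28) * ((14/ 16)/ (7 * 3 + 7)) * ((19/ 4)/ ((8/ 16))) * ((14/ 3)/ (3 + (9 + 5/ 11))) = 71687/ 3288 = 21.80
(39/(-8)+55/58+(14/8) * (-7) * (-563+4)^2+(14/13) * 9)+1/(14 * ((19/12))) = -1535472431625/401128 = -3827886.44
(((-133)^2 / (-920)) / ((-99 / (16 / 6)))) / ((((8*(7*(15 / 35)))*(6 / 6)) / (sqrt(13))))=17689*sqrt(13) / 819720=0.08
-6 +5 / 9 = -49 / 9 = -5.44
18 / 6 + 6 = 9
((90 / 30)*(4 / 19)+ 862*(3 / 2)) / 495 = 2731 / 1045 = 2.61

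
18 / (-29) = -18 / 29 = -0.62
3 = 3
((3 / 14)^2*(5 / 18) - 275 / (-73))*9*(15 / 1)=14602275 / 28616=510.28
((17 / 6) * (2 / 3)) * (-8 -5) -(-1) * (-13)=-338 / 9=-37.56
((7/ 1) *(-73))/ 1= -511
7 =7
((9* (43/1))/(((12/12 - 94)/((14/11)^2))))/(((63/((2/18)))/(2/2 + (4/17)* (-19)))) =71036/1721709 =0.04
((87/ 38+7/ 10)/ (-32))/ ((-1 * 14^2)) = 71/ 148960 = 0.00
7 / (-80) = -7 / 80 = -0.09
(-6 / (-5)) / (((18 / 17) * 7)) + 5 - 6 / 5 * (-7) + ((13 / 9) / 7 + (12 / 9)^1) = 4757 / 315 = 15.10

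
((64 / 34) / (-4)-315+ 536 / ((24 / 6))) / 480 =-617 / 1632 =-0.38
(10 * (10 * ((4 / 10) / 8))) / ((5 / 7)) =7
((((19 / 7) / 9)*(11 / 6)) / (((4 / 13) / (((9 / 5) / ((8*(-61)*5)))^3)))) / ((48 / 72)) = -220077 / 203374976000000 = -0.00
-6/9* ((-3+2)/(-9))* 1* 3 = -2/9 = -0.22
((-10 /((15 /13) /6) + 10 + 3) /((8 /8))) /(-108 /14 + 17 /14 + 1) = 78 /11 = 7.09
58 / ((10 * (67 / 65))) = 377 / 67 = 5.63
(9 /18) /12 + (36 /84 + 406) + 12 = 70303 /168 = 418.47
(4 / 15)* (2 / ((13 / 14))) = 112 / 195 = 0.57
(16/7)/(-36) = -4/63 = -0.06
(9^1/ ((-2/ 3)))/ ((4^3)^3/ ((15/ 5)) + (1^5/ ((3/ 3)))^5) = -81/ 524294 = -0.00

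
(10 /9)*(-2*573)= -3820 /3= -1273.33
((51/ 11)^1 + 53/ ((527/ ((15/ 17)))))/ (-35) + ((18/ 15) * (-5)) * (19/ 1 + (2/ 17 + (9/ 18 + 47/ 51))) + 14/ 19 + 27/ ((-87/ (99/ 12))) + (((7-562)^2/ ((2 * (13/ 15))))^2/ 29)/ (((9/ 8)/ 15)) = 2664826941897510630633/ 183535686620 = 14519393971.67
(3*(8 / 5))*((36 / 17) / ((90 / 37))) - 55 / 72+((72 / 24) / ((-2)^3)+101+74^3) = 6201519011 / 15300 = 405328.04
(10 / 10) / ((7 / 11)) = 11 / 7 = 1.57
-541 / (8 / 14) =-946.75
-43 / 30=-1.43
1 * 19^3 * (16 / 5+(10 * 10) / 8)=1076863 / 10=107686.30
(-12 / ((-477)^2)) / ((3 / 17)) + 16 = 3640396 / 227529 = 16.00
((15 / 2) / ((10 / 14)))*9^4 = 137781 / 2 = 68890.50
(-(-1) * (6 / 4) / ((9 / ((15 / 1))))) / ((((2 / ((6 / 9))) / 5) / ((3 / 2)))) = 25 / 4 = 6.25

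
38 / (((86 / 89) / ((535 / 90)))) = 180937 / 774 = 233.77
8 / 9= 0.89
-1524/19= -80.21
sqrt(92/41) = 2 * sqrt(943)/41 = 1.50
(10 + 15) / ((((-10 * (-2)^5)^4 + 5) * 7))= 5 / 14680064007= 0.00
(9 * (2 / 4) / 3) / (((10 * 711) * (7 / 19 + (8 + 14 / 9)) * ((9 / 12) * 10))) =0.00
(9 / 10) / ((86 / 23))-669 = -575133 / 860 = -668.76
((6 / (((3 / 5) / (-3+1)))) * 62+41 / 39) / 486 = -48319 / 18954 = -2.55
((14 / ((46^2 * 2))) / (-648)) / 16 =-7 / 21938688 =-0.00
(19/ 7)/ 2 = 19/ 14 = 1.36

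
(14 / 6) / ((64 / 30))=35 / 32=1.09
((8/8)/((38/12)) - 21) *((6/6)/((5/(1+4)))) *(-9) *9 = 31833/19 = 1675.42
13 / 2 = 6.50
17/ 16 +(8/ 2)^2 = 273/ 16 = 17.06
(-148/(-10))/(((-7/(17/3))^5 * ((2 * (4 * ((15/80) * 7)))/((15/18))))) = -0.41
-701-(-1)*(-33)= -734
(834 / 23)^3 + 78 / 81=15662846350 / 328509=47678.59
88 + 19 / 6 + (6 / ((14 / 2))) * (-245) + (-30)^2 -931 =-899 / 6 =-149.83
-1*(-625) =625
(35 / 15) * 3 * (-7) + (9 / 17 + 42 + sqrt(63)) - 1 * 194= -3408 / 17 + 3 * sqrt(7)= -192.53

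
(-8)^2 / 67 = 64 / 67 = 0.96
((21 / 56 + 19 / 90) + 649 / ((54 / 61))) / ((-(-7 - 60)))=792413 / 72360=10.95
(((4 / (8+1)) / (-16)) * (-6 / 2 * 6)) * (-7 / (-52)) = 7 / 104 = 0.07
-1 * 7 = -7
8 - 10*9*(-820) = 73808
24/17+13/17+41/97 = 4286/1649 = 2.60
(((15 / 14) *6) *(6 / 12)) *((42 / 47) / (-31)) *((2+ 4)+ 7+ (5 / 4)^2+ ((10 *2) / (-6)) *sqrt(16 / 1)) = -2655 / 23312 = -0.11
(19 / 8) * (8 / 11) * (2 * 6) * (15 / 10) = 31.09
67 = 67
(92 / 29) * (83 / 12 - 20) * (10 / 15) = -7222 / 261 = -27.67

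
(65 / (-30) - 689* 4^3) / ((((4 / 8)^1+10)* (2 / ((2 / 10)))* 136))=-264589 / 85680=-3.09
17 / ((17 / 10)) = 10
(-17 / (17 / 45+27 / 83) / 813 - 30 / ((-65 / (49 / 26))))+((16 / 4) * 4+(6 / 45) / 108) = 31550657992 / 1873408095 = 16.84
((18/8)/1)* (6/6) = 9/4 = 2.25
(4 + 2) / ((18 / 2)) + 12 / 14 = 32 / 21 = 1.52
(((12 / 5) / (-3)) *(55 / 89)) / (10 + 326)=-11 / 7476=-0.00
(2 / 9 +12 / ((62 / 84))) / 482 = 0.03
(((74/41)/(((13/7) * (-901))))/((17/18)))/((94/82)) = -9324/9358687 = -0.00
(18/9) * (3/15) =2/5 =0.40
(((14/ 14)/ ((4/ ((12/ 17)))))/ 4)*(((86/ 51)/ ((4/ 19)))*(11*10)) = 44935/ 1156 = 38.87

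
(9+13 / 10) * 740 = 7622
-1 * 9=-9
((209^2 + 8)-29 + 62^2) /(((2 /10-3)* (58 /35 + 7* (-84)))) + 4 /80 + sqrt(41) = sqrt(41) + 5948261 /205220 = 35.39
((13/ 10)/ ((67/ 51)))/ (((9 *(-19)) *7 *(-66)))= 221/ 17643780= 0.00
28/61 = 0.46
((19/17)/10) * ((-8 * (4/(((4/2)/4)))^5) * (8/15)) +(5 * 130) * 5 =-15779194/1275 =-12375.84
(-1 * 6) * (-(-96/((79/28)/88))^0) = 6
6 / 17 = 0.35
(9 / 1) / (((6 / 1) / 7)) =21 / 2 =10.50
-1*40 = -40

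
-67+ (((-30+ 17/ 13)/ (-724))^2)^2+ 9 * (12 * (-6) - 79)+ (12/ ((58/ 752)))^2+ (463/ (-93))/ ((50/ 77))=349441530200175183870617837/ 15344283964328573779200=22773.40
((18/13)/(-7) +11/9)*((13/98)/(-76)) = -839/469224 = -0.00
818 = 818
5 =5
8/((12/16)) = 32/3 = 10.67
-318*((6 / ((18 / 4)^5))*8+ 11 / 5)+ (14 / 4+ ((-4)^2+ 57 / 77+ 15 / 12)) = -6935159009 / 10103940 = -686.38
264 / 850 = 132 / 425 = 0.31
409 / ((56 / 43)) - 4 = 17363 / 56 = 310.05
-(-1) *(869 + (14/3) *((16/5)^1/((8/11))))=13343/15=889.53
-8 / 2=-4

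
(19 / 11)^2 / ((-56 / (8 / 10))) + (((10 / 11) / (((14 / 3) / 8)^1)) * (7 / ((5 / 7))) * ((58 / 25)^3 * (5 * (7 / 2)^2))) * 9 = 556534901831 / 5293750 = 105130.56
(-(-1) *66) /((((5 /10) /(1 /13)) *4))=33 /13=2.54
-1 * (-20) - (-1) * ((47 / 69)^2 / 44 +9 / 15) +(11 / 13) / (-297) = 841811603 / 40849380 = 20.61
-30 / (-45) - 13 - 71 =-250 / 3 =-83.33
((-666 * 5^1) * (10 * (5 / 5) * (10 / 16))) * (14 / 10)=-58275 / 2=-29137.50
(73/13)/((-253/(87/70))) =-6351/230230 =-0.03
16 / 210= 8 / 105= 0.08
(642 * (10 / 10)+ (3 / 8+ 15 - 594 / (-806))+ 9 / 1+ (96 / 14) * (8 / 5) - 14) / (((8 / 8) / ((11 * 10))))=824286881 / 11284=73049.17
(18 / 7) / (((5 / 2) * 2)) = 18 / 35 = 0.51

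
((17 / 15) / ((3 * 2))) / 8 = 17 / 720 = 0.02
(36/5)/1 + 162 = 846/5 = 169.20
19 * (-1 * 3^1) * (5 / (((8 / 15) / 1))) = -4275 / 8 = -534.38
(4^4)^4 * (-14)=-60129542144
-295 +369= 74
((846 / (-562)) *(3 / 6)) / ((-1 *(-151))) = -423 / 84862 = -0.00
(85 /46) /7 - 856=-275547 /322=-855.74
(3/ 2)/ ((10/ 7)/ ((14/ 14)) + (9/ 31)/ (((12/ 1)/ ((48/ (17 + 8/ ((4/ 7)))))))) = 20181/ 19724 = 1.02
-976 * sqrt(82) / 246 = -488 * sqrt(82) / 123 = -35.93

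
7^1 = 7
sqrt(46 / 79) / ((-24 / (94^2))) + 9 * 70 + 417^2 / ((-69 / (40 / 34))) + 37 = -898463 / 391 - 2209 * sqrt(3634) / 474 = -2578.80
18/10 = 9/5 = 1.80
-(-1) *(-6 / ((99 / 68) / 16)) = -2176 / 33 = -65.94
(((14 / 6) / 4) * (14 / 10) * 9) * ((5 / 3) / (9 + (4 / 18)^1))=1.33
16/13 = 1.23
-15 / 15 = -1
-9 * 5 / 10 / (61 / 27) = -1.99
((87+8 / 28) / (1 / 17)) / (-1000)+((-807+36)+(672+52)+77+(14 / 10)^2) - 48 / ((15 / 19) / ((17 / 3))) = -314.06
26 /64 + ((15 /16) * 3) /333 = 491 /1184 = 0.41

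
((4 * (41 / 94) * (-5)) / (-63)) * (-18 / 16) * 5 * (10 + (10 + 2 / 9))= -13325 / 846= -15.75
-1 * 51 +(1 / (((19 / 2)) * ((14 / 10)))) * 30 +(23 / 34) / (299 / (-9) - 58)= -180993993 / 3712562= -48.75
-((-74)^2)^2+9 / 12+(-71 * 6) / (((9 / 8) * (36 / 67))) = -3238626239 / 108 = -29987279.99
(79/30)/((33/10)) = 79/99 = 0.80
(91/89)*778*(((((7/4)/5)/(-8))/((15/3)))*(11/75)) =-1.02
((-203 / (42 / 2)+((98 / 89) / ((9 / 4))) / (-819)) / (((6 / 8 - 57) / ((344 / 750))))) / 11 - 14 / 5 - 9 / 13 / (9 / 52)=-6.79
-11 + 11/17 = -176/17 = -10.35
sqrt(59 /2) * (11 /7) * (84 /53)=66 * sqrt(118) /53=13.53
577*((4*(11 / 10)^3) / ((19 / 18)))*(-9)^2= 559862523 / 2375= 235731.59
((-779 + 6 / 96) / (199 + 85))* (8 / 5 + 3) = -286649 / 22720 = -12.62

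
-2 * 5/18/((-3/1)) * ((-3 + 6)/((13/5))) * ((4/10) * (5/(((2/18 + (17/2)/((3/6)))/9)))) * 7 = 225/143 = 1.57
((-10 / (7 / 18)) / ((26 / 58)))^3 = -142236648000 / 753571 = -188750.16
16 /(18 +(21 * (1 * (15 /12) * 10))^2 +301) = 64 /276901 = 0.00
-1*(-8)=8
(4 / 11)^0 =1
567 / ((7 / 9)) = 729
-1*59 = -59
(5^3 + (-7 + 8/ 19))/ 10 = 225/ 19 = 11.84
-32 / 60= -8 / 15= -0.53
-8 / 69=-0.12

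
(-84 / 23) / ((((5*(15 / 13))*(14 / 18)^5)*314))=-1535274 / 216750275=-0.01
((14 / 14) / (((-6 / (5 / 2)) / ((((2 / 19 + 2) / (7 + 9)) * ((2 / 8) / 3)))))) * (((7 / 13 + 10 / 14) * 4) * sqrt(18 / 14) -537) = 4475 / 1824 -25 * sqrt(7) / 2548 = 2.43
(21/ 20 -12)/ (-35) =219/ 700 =0.31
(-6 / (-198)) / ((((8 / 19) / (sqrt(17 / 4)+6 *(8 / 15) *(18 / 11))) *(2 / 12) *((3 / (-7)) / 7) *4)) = -5586 / 605 - 931 *sqrt(17) / 1056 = -12.87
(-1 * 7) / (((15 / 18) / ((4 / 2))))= -84 / 5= -16.80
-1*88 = -88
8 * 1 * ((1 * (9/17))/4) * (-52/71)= -936/1207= -0.78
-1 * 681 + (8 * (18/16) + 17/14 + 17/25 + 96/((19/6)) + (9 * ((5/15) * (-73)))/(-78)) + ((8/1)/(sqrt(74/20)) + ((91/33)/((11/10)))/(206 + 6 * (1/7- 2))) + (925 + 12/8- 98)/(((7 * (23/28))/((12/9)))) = -36496357473817/82041309350 + 8 * sqrt(370)/37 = -440.69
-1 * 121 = -121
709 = 709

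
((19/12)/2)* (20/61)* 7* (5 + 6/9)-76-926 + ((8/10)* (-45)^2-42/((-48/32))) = 656.30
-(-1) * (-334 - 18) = -352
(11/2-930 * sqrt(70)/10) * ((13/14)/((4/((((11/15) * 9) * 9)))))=42471/560-359073 * sqrt(70)/280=-10653.52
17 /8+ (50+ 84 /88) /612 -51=-164233 /3366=-48.79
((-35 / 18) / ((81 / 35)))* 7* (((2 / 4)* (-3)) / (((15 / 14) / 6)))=12005 / 243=49.40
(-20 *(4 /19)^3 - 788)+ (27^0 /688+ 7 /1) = -3686406533 /4718992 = -781.19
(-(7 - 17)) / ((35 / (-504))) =-144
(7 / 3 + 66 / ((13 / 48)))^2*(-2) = -184128050 / 1521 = -121057.23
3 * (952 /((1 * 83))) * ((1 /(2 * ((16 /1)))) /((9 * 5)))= 119 /4980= 0.02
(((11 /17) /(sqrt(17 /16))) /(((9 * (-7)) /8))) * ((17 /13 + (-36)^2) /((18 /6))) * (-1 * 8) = 47491840 * sqrt(17) /710073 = 275.77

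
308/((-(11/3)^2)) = -252/11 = -22.91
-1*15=-15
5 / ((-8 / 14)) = -35 / 4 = -8.75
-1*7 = -7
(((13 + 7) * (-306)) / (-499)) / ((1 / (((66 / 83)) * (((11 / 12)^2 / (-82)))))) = -339405 / 3396194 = -0.10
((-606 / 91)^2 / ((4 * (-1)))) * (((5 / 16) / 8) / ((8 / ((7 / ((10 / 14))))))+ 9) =-850610385 / 8479744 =-100.31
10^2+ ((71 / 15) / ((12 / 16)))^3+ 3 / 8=256423807 / 729000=351.75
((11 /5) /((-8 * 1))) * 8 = -2.20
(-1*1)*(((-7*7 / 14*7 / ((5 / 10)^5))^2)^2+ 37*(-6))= -377801998114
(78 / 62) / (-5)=-39 / 155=-0.25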